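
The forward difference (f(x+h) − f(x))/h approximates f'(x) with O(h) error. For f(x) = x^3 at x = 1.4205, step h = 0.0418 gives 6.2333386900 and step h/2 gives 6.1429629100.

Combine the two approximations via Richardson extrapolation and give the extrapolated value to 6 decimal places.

r = 1, so 2^r = 2.
2×6.1429629100 − 6.2333386900 = 6.0525871300
R = 6.0525871300/1 = 6.0525871300
Correction |R − A(h/2)| = 9.038e-02; gap |A(h/2) − A(h)| = 9.038e-02.

6.052587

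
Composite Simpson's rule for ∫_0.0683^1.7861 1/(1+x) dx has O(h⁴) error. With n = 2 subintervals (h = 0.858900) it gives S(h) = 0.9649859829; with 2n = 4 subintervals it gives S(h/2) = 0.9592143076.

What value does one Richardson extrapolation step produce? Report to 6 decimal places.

r = 4: numerator weight 16, denominator 15.
16·0.9592143076 = 15.3474289216; subtract 0.9649859829 → 14.3824429387
14.3824429387 ÷ 15 = 0.9588295292

0.958830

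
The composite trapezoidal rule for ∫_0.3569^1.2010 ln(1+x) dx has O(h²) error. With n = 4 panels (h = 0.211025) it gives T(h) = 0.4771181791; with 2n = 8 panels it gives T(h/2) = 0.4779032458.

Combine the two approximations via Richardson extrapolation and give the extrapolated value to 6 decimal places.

Leading term ∝ h^2; use weight 4 = 2^2.
4*0.4779032458 = 1.9116129832; subtract 0.4771181791 → 1.4344948041
Extrapolated: 1.4344948041 / 3 = 0.4781649347
Gap between inputs: 7.851e-04; correction applied: +0.0002616889.

0.478165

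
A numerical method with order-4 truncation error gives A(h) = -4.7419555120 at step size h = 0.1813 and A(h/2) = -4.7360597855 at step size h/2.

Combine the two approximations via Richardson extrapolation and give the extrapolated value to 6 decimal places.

-4.735667

With r = 4 the leading error scales as h^4, so the weight is 2^4 = 16.
16*(-4.7360597855) − (-4.7419555120) = -71.0350010560
(16*(-4.7360597855) − (-4.7419555120))/(16 − 1) = -4.7356667371
Gap between inputs: 5.896e-03; correction applied: +0.0003930484.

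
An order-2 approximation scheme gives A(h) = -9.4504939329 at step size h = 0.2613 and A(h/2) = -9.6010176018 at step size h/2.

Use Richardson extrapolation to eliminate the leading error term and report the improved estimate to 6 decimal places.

Order 2 gives 2^r = 4 and 2^r − 1 = 3.
4 × (-9.6010176018) = -38.4040704072; subtract (-9.4504939329) → -28.9535764743
(4 × (-9.6010176018) − (-9.4504939329))/(4 − 1) = -9.6511921581

-9.651192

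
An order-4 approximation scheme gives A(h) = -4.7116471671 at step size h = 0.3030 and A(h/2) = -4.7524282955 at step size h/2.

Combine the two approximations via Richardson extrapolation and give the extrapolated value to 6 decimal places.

Order 4 gives 2^r = 16 and 2^r − 1 = 15.
2^4·A(h/2) = -76.0388527280; minus A(h) gives -71.3272055609.
(-71.3272055609) ÷ 15 = -4.7551470374

-4.755147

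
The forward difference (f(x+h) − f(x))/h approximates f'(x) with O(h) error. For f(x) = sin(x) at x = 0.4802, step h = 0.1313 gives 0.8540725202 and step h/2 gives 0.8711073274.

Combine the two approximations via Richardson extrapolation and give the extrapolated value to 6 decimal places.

0.888142

Error is O(h^1); halving h shrinks it by 2^1 = 2.
2^1·A(h/2) = 1.7422146548; minus A(h) gives 0.8881421346.
Extrapolated: 0.8881421346 / 1 = 0.8881421346
Gap between inputs: 1.703e-02; correction applied: +0.0170348072.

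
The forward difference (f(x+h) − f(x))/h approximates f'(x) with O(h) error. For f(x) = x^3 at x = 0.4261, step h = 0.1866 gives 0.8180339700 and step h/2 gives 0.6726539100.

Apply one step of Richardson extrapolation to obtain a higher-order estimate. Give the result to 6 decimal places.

The method has order 1: 2^1 = 2.
Weighted: 1.3453078200 − 0.8180339700 = 0.5272738500
Denominator 2 − 1 = 1.
Extrapolated: 0.5272738500 / 1 = 0.5272738500
Gap between inputs: 1.454e-01; correction applied: −0.1453800600.

0.527274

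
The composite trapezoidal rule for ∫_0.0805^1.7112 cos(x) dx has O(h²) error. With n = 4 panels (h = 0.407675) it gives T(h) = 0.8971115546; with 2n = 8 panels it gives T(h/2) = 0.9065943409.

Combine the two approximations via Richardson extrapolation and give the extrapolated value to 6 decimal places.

0.909755

Leading term ∝ h^2; use weight 4 = 2^2.
Difference of the inputs: 0.9065943409 − 0.8971115546 = 0.0094827863
Divide by 2^2 − 1 = 3: 0.0094827863/3 = 0.0031609288
R = A(h/2) + (A(h/2) − A(h))/3 = 0.9065943409 + 0.0031609288 = 0.9097552697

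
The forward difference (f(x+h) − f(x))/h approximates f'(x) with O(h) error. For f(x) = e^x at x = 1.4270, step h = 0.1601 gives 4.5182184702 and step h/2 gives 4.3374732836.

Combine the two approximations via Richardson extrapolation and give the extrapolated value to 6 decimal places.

4.156728

Method order is 1; weight 2^1 = 2.
Numerator 2·A(h/2) − A(h) = 2·4.3374732836 − 4.5182184702 = 4.1567280970
Denominator 2 − 1 = 1.
4.1567280970 ÷ 1 = 4.1567280970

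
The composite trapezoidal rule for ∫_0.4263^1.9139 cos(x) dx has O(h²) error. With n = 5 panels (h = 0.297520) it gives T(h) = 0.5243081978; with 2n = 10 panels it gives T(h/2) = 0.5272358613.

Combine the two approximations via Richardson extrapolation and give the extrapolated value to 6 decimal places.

0.528212

The method has order 2: 2^2 = 4.
Weighted: 2.1089434452 − 0.5243081978 = 1.5846352474
(4*0.5272358613 − 0.5243081978)/(4 − 1) = 0.5282117491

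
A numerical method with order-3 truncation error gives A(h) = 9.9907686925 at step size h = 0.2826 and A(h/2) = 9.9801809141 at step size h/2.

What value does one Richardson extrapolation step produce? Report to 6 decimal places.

9.978668

With r = 3 the leading error scales as h^3, so the weight is 2^3 = 8.
Numerator 8*A(h/2) − A(h) = 8*9.9801809141 − 9.9907686925 = 69.8506786203
Denominator 8 − 1 = 7.
Result: 9.9786683743
Gap between inputs: 1.059e-02; correction applied: −0.0015125398.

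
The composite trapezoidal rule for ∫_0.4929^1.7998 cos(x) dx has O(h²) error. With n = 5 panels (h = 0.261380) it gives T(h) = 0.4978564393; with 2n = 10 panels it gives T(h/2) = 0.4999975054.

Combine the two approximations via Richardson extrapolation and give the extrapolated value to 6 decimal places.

0.500711

Method order is 2; weight 2^2 = 4.
Weighted: 1.9999900216 − 0.4978564393 = 1.5021335823
Denominator 4 − 1 = 3.
R = 1.5021335823/3 = 0.5007111941
Correction |R − A(h/2)| = 7.137e-04; gap |A(h/2) − A(h)| = 2.141e-03.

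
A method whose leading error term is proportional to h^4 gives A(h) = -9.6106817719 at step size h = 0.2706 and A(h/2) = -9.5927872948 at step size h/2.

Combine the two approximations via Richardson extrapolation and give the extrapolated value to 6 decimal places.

r = 4: numerator weight 16, denominator 15.
Numerator 16·A(h/2) − A(h) = 16·(-9.5927872948) − (-9.6106817719) = -143.8739149449
R = (-143.8739149449)/15 = -9.5915943297

-9.591594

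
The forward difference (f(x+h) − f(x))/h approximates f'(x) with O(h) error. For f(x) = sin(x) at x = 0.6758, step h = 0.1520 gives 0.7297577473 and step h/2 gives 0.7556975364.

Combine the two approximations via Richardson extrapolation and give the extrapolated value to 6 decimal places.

0.781637

r = 1, so 2^r = 2.
Numerator 2·A(h/2) − A(h) = 2·0.7556975364 − 0.7297577473 = 0.7816373255
R = 0.7816373255/1 = 0.7816373255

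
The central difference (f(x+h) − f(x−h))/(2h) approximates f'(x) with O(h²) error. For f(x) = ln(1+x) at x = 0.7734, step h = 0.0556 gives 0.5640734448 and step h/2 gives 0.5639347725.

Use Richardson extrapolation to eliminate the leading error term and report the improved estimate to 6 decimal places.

r = 2, so 2^r = 4.
2^2×A(h/2) = 2.2557390900; minus A(h) gives 1.6916656452.
Denominator 4 − 1 = 3.
Extrapolated: 1.6916656452 / 3 = 0.5638885484

0.563889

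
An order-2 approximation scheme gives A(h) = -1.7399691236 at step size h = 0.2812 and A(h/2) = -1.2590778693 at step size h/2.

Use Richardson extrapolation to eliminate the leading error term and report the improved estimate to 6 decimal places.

-1.098781

r = 2, so 2^r = 4.
A(h/2) − A(h) = -1.2590778693 − (-1.7399691236) = 0.4808912543
Divide by 2^2 − 1 = 3: 0.4808912543/3 = 0.1602970848
R = A(h/2) + (A(h/2) − A(h))/3 = -1.2590778693 + 0.1602970848 = -1.0987807845
Shift from A(h/2): +0.1602970848.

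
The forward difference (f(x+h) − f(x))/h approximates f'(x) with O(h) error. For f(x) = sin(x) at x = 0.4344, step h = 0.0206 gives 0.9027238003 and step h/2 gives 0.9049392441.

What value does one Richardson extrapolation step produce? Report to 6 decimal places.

0.907155

Order 1 gives 2^r = 2 and 2^r − 1 = 1.
Numerator 2·A(h/2) − A(h) = 2·0.9049392441 − 0.9027238003 = 0.9071546879
0.9071546879 ÷ 1 = 0.9071546879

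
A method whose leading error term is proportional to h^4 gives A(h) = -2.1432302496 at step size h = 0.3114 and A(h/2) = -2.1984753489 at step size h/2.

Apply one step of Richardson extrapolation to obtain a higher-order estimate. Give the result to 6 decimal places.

Order 4 gives 2^r = 16 and 2^r − 1 = 15.
16 × (-2.1984753489) = -35.1756055824; subtract (-2.1432302496) → -33.0323753328
R = (-33.0323753328)/15 = -2.2021583555
Correction |R − A(h/2)| = 3.683e-03; gap |A(h/2) − A(h)| = 5.525e-02.

-2.202158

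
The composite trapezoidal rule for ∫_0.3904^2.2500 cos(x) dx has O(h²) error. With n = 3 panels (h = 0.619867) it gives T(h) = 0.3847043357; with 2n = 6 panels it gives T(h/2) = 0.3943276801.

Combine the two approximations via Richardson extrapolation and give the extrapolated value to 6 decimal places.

0.397535

Leading term ∝ h^2; use weight 4 = 2^2.
4×0.3943276801 = 1.5773107204; 1.5773107204 − 0.3847043357 = 1.1926063847
Divide by 2^2 − 1 = 3.
Result: 0.3975354616
Gap between inputs: 9.623e-03; correction applied: +0.0032077815.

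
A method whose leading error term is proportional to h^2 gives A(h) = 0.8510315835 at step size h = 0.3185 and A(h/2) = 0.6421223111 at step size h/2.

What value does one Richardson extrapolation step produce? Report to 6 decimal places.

Error is O(h^2); halving h shrinks it by 2^2 = 4.
Numerator 4*A(h/2) − A(h) = 4*0.6421223111 − 0.8510315835 = 1.7174576609
Divide by 2^2 − 1 = 3.
1.7174576609 ÷ 3 = 0.5724858870
Shift from A(h/2): −0.0696364241.

0.572486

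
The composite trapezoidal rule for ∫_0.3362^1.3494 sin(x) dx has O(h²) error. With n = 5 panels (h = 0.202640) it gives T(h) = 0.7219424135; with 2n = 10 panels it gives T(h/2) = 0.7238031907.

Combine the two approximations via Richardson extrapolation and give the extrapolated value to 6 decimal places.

r = 2, so 2^r = 4.
4 × 0.7238031907 − 0.7219424135 = 2.1732703493
R = 2.1732703493/3 = 0.7244234498
Correction |R − A(h/2)| = 6.203e-04; gap |A(h/2) − A(h)| = 1.861e-03.

0.724423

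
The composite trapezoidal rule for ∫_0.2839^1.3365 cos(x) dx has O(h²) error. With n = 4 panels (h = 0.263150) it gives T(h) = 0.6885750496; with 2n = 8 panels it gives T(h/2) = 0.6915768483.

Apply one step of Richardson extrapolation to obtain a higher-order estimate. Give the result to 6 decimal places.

0.692577

Leading term ∝ h^2; use weight 4 = 2^2.
2^2*A(h/2) = 2.7663073932; minus A(h) gives 2.0777323436.
2.0777323436 ÷ 3 = 0.6925774479
Shift from A(h/2): +0.0010005996.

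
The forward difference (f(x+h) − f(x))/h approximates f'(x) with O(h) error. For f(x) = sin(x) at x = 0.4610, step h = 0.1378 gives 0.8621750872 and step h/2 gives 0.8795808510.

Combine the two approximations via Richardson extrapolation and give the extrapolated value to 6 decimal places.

Error is O(h^1); halving h shrinks it by 2^1 = 2.
Top: 2(0.8795808510) − (0.8621750872) = 0.8969866148
Denominator 2 − 1 = 1.
Extrapolated: 0.8969866148 / 1 = 0.8969866148

0.896987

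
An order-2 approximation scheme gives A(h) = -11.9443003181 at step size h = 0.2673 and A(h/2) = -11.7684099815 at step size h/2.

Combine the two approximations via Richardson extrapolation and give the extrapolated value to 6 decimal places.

Method order is 2; weight 2^2 = 4.
Weighted: (-47.0736399260) − (-11.9443003181) = -35.1293396079
R = (-35.1293396079)/3 = -11.7097798693
Gap between inputs: 1.759e-01; correction applied: +0.0586301122.

-11.709780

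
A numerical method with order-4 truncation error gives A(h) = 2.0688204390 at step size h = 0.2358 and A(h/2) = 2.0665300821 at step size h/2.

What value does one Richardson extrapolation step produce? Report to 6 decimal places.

2.066377

Error is O(h^4); halving h shrinks it by 2^4 = 16.
2^4·A(h/2) = 33.0644813136; minus A(h) gives 30.9956608746.
Denominator 16 − 1 = 15.
R = 30.9956608746/15 = 2.0663773916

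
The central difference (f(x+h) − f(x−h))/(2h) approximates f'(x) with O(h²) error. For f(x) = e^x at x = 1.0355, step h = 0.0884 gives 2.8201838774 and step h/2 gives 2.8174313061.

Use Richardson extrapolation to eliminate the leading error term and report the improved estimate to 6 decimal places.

2.816514

Method order is 2; weight 2^2 = 4.
2^2*A(h/2) = 11.2697252244; minus A(h) gives 8.4495413470.
Divide by 2^2 − 1 = 3.
8.4495413470 ÷ 3 = 2.8165137823
Shift from A(h/2): −0.0009175238.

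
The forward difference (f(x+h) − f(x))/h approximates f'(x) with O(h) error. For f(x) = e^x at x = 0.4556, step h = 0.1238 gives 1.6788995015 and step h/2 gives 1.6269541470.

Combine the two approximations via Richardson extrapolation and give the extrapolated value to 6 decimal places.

1.575009

Error is O(h^1); halving h shrinks it by 2^1 = 2.
2 × 1.6269541470 = 3.2539082940; subtract 1.6788995015 → 1.5750087925
(2 × 1.6269541470 − 1.6788995015)/(2 − 1) = 1.5750087925
Gap between inputs: 5.195e-02; correction applied: −0.0519453545.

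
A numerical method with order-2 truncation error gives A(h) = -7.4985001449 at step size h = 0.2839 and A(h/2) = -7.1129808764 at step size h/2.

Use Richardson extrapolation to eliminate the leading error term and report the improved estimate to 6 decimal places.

-6.984474

Method order is 2; weight 2^2 = 4.
2^2×A(h/2) = -28.4519235056; minus A(h) gives -20.9534233607.
(-20.9534233607) ÷ 3 = -6.9844744536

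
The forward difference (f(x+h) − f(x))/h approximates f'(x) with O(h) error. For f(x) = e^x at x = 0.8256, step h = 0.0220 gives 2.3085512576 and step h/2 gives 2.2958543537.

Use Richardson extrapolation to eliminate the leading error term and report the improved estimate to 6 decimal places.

2.283157

Method order is 1; weight 2^1 = 2.
Difference of the inputs: 2.2958543537 − 2.3085512576 = -0.0126969039
Divide by 2^1 − 1 = 1: (-0.0126969039)/1 = -0.0126969039
R = 2.2958543537 − 0.0126969039 = 2.2831574498
Shift from A(h/2): −0.0126969039.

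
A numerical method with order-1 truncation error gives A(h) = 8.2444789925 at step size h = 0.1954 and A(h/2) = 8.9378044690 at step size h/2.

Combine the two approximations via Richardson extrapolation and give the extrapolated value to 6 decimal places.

9.631130

r = 1, so 2^r = 2.
2·8.9378044690 = 17.8756089380; 17.8756089380 − 8.2444789925 = 9.6311299455
Extrapolated: 9.6311299455 / 1 = 9.6311299455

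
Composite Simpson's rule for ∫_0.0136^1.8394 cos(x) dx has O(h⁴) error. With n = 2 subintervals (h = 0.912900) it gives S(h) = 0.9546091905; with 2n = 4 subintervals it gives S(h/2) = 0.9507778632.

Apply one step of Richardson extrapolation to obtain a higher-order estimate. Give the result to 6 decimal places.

0.950522

r = 4: numerator weight 16, denominator 15.
A(h/2) − A(h) = 0.9507778632 − 0.9546091905 = -0.0038313273
Correction (A(h/2) − A(h))/(16 − 1) = (-0.0038313273)/15 = -0.0002554218
R = A(h/2) + (A(h/2) − A(h))/15 = 0.9507778632 − 0.0002554218 = 0.9505224414
Correction |R − A(h/2)| = 2.554e-04; gap |A(h/2) − A(h)| = 3.831e-03.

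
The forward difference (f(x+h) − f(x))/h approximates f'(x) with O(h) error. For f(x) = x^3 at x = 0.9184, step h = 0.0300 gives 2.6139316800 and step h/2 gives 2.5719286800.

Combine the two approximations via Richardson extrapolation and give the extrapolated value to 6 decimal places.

2.529926

With r = 1 the leading error scales as h^1, so the weight is 2^1 = 2.
Top: 2(2.5719286800) − (2.6139316800) = 2.5299256800
Divide by 2^1 − 1 = 1.
R = 2.5299256800/1 = 2.5299256800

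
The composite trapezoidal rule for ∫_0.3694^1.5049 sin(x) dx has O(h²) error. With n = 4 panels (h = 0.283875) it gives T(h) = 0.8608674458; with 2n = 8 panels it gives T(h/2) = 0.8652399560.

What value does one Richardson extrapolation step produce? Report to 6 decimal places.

0.866697

r = 2: numerator weight 4, denominator 3.
4 × 0.8652399560 = 3.4609598240; 3.4609598240 − 0.8608674458 = 2.6000923782
Denominator 4 − 1 = 3.
R = 2.6000923782/3 = 0.8666974594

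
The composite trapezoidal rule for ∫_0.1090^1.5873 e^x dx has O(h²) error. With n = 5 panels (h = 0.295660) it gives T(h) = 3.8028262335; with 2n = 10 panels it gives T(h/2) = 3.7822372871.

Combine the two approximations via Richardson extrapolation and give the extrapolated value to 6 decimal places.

3.775374

Error is O(h^2); halving h shrinks it by 2^2 = 4.
Difference of the inputs: 3.7822372871 − 3.8028262335 = -0.0205889464
Divide by 2^2 − 1 = 3: (-0.0205889464)/3 = -0.0068629821
R = 3.7822372871 − 0.0068629821 = 3.7753743050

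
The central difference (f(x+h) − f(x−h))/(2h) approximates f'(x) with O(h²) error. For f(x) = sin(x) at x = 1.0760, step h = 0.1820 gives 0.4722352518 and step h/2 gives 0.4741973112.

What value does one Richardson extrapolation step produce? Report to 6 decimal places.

With r = 2 the leading error scales as h^2, so the weight is 2^2 = 4.
4·0.4741973112 = 1.8967892448; subtract 0.4722352518 → 1.4245539930
(4·0.4741973112 − 0.4722352518)/(4 − 1) = 0.4748513310
Shift from A(h/2): +0.0006540198.

0.474851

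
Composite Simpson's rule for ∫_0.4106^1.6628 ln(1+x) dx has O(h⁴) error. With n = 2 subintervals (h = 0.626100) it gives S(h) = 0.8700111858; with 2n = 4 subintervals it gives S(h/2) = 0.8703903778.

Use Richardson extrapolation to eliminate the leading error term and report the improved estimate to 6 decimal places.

0.870416

Error is O(h^4); halving h shrinks it by 2^4 = 16.
Weighted: 13.9262460448 − 0.8700111858 = 13.0562348590
Denominator 16 − 1 = 15.
(16 × 0.8703903778 − 0.8700111858)/(16 − 1) = 0.8704156573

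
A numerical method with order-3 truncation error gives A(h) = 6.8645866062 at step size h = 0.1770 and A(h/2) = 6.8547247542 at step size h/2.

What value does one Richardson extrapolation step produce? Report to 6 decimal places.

The method has order 3: 2^3 = 8.
8*6.8547247542 − 6.8645866062 = 47.9732114274
(8*6.8547247542 − 6.8645866062)/(8 − 1) = 6.8533159182

6.853316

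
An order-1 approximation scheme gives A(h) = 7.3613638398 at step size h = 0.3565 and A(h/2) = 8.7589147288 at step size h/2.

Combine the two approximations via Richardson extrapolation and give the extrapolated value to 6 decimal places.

10.156466

Leading term ∝ h^1; use weight 2 = 2^1.
2×8.7589147288 = 17.5178294576; subtract 7.3613638398 → 10.1564656178
10.1564656178 ÷ 1 = 10.1564656178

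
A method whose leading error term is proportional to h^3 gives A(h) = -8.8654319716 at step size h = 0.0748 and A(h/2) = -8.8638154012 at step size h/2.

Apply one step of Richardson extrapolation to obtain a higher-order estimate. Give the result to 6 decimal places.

-8.863584

The method has order 3: 2^3 = 8.
A(h/2) − A(h) = -8.8638154012 − (-8.8654319716) = 0.0016165704
Divide by 2^3 − 1 = 7: 0.0016165704/7 = 0.0002309386
R = -8.8638154012 + 0.0002309386 = -8.8635844626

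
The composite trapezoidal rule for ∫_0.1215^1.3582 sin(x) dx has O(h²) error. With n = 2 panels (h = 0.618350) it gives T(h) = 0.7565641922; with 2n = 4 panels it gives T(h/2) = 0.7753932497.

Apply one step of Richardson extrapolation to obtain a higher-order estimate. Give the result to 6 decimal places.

0.781670

Error is O(h^2); halving h shrinks it by 2^2 = 4.
4·0.7753932497 − 0.7565641922 = 2.3450088066
Extrapolated: 2.3450088066 / 3 = 0.7816696022
Shift from A(h/2): +0.0062763525.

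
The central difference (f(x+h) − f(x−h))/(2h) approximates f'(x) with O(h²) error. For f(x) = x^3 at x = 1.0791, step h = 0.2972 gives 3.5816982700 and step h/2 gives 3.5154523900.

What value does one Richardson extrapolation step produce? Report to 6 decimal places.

Leading term ∝ h^2; use weight 4 = 2^2.
4·3.5154523900 − 3.5816982700 = 10.4801112900
Denominator 4 − 1 = 3.
10.4801112900 ÷ 3 = 3.4933704300
Gap between inputs: 6.625e-02; correction applied: −0.0220819600.

3.493370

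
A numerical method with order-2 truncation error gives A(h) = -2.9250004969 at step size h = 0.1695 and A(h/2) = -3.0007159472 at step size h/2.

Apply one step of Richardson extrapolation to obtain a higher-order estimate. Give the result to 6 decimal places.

-3.025954

r = 2: numerator weight 4, denominator 3.
4 × (-3.0007159472) − (-2.9250004969) = -9.0778632919
Divide by 2^2 − 1 = 3.
(4 × (-3.0007159472) − (-2.9250004969))/(4 − 1) = -3.0259544306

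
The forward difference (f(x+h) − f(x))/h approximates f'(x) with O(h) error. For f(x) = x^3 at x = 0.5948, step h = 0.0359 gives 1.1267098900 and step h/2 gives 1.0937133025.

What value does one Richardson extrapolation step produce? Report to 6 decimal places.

1.060717

The method has order 1: 2^1 = 2.
2 × 1.0937133025 − 1.1267098900 = 1.0607167150
Denominator 2 − 1 = 1.
1.0607167150 ÷ 1 = 1.0607167150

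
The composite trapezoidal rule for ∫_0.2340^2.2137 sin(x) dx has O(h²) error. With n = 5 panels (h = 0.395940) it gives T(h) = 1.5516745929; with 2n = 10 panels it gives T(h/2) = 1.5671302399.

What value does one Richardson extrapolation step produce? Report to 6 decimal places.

1.572282

With r = 2 the leading error scales as h^2, so the weight is 2^2 = 4.
2^2·A(h/2) = 6.2685209596; minus A(h) gives 4.7168463667.
Denominator 4 − 1 = 3.
So the Richardson estimate is 1.5722821222.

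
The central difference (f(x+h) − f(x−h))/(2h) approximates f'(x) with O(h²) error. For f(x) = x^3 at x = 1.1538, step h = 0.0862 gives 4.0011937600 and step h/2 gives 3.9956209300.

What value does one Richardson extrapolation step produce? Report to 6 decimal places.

The method has order 2: 2^2 = 4.
4*3.9956209300 = 15.9824837200; subtract 4.0011937600 → 11.9812899600
Denominator 4 − 1 = 3.
So the Richardson estimate is 3.9937633200.

3.993763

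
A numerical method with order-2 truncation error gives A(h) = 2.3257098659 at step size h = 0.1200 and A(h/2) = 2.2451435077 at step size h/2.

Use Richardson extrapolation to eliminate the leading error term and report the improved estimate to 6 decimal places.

Method order is 2; weight 2^2 = 4.
4·2.2451435077 = 8.9805740308; subtract 2.3257098659 → 6.6548641649
6.6548641649 ÷ 3 = 2.2182880550

2.218288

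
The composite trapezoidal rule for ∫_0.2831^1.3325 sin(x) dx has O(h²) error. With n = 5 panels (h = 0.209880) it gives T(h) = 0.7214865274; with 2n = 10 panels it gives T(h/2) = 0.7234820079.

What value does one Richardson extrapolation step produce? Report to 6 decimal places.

0.724147

Leading term ∝ h^2; use weight 4 = 2^2.
A(h/2) − A(h) = 0.7234820079 − 0.7214865274 = 0.0019954805
Correction (A(h/2) − A(h))/(4 − 1) = 0.0019954805/3 = 0.0006651602
R = 0.7234820079 + 0.0006651602 = 0.7241471681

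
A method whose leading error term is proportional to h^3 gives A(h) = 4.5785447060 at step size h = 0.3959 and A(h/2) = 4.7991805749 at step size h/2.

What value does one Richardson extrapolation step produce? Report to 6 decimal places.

4.830700

With r = 3 the leading error scales as h^3, so the weight is 2^3 = 8.
Weighted: 38.3934445992 − 4.5785447060 = 33.8148998932
33.8148998932 ÷ 7 = 4.8306999847
Correction |R − A(h/2)| = 3.152e-02; gap |A(h/2) − A(h)| = 2.206e-01.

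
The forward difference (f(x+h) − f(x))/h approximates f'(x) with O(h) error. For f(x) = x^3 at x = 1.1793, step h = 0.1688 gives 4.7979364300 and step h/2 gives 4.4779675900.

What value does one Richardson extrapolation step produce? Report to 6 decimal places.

Order 1 gives 2^r = 2 and 2^r − 1 = 1.
Top: 2(4.4779675900) − (4.7979364300) = 4.1579987500
R = 4.1579987500/1 = 4.1579987500
Correction |R − A(h/2)| = 3.200e-01; gap |A(h/2) − A(h)| = 3.200e-01.

4.157999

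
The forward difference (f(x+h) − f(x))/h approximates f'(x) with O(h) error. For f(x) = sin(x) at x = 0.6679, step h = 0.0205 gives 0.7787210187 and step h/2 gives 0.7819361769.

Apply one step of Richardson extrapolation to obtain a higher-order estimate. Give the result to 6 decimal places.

Error is O(h^1); halving h shrinks it by 2^1 = 2.
2·0.7819361769 − 0.7787210187 = 0.7851513351
Extrapolated: 0.7851513351 / 1 = 0.7851513351

0.785151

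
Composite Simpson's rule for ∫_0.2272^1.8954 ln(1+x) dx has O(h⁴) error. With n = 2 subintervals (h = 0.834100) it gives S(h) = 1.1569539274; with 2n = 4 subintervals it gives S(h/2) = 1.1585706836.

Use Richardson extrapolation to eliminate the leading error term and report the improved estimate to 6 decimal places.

r = 4: numerator weight 16, denominator 15.
2^4×A(h/2) = 18.5371309376; minus A(h) gives 17.3801770102.
Divide by 2^4 − 1 = 15.
(16×1.1585706836 − 1.1569539274)/(16 − 1) = 1.1586784673
Correction |R − A(h/2)| = 1.078e-04; gap |A(h/2) − A(h)| = 1.617e-03.

1.158678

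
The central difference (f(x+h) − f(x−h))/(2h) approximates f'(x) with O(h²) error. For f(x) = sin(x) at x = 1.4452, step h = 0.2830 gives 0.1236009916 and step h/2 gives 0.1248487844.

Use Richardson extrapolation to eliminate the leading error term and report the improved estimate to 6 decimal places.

Order 2 gives 2^r = 4 and 2^r − 1 = 3.
Weighted: 0.4993951376 − 0.1236009916 = 0.3757941460
Denominator 4 − 1 = 3.
Extrapolated: 0.3757941460 / 3 = 0.1252647153

0.125265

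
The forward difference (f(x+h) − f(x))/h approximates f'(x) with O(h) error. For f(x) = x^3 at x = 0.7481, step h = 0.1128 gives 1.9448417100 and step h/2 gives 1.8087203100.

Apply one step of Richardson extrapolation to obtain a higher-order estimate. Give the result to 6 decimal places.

1.672599

With r = 1 the leading error scales as h^1, so the weight is 2^1 = 2.
2×1.8087203100 = 3.6174406200; 3.6174406200 − 1.9448417100 = 1.6725989100
Denominator 2 − 1 = 1.
1.6725989100 ÷ 1 = 1.6725989100
Shift from A(h/2): −0.1361214000.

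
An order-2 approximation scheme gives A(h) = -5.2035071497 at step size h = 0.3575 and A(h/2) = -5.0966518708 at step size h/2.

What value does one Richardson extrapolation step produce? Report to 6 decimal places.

-5.061033

Error is O(h^2); halving h shrinks it by 2^2 = 4.
4 × (-5.0966518708) = -20.3866074832; subtract (-5.2035071497) → -15.1831003335
Extrapolated: (-15.1831003335) / 3 = -5.0610334445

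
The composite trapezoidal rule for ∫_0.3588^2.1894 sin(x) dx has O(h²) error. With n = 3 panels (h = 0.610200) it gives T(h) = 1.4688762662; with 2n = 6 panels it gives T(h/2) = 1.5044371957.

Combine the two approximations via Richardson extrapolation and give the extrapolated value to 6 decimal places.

r = 2: numerator weight 4, denominator 3.
Top: 4(1.5044371957) − (1.4688762662) = 4.5488725166
4.5488725166 ÷ 3 = 1.5162908389
Gap between inputs: 3.556e-02; correction applied: +0.0118536432.

1.516291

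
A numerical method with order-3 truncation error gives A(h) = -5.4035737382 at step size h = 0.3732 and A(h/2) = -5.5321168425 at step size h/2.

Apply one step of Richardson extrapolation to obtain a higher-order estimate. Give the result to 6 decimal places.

r = 3, so 2^r = 8.
Numerator 8 × A(h/2) − A(h) = 8 × (-5.5321168425) − (-5.4035737382) = -38.8533610018
Denominator 8 − 1 = 7.
Result: -5.5504801431
Gap between inputs: 1.285e-01; correction applied: −0.0183633006.

-5.550480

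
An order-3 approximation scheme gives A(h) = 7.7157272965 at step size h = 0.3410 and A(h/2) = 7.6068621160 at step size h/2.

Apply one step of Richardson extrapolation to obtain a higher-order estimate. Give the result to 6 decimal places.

7.591310

Order 3 gives 2^r = 8 and 2^r − 1 = 7.
8·7.6068621160 = 60.8548969280; 60.8548969280 − 7.7157272965 = 53.1391696315
Denominator 8 − 1 = 7.
So the Richardson estimate is 7.5913099474.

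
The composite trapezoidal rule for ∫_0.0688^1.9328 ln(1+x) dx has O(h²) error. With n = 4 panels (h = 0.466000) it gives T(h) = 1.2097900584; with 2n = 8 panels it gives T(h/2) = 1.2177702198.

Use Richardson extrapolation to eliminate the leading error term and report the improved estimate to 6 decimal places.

1.220430

With r = 2 the leading error scales as h^2, so the weight is 2^2 = 4.
4 × 1.2177702198 = 4.8710808792; subtract 1.2097900584 → 3.6612908208
Divide by 2^2 − 1 = 3.
R = 3.6612908208/3 = 1.2204302736
Gap between inputs: 7.980e-03; correction applied: +0.0026600538.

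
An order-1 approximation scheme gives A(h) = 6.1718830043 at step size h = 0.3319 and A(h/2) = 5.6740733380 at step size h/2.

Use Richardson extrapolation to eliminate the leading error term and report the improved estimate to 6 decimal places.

5.176264

The method has order 1: 2^1 = 2.
2*5.6740733380 − 6.1718830043 = 5.1762636717
Extrapolated: 5.1762636717 / 1 = 5.1762636717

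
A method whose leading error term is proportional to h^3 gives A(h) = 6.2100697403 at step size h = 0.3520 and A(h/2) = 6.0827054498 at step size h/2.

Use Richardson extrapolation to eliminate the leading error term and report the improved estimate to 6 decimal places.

Leading term ∝ h^3; use weight 8 = 2^3.
8 × 6.0827054498 − 6.2100697403 = 42.4515738581
Divide by 2^3 − 1 = 7.
R = 42.4515738581/7 = 6.0645105512
Correction |R − A(h/2)| = 1.819e-02; gap |A(h/2) − A(h)| = 1.274e-01.

6.064511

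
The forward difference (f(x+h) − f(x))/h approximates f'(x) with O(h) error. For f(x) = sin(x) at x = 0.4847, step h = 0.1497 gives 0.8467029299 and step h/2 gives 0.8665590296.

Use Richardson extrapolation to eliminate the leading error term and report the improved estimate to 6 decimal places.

With r = 1 the leading error scales as h^1, so the weight is 2^1 = 2.
Weighted: 1.7331180592 − 0.8467029299 = 0.8864151293
Divide by 2^1 − 1 = 1.
So the Richardson estimate is 0.8864151293.
Gap between inputs: 1.986e-02; correction applied: +0.0198560997.

0.886415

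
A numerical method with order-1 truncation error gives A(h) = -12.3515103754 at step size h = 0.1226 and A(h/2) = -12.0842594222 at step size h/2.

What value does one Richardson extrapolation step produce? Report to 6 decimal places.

-11.817008

r = 1: numerator weight 2, denominator 1.
2^1*A(h/2) = -24.1685188444; minus A(h) gives -11.8170084690.
(-11.8170084690) ÷ 1 = -11.8170084690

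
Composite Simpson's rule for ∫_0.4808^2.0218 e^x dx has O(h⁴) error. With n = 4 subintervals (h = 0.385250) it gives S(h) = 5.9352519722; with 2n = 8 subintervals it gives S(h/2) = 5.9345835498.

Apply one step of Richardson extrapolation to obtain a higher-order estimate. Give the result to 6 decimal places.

5.934539

r = 4: numerator weight 16, denominator 15.
Weighted: 94.9533367968 − 5.9352519722 = 89.0180848246
Divide by 2^4 − 1 = 15.
(16*5.9345835498 − 5.9352519722)/(16 − 1) = 5.9345389883
Shift from A(h/2): −0.0000445615.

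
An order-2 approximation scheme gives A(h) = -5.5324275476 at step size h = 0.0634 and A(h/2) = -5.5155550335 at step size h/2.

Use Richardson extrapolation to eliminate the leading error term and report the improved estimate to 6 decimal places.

r = 2: numerator weight 4, denominator 3.
4×(-5.5155550335) − (-5.5324275476) = -16.5297925864
Denominator 4 − 1 = 3.
Extrapolated: (-16.5297925864) / 3 = -5.5099308621

-5.509931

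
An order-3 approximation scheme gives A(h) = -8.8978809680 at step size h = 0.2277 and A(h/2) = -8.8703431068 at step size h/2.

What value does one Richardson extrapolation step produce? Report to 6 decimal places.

Method order is 3; weight 2^3 = 8.
2^3·A(h/2) = -70.9627448544; minus A(h) gives -62.0648638864.
Extrapolated: (-62.0648638864) / 7 = -8.8664091266

-8.866409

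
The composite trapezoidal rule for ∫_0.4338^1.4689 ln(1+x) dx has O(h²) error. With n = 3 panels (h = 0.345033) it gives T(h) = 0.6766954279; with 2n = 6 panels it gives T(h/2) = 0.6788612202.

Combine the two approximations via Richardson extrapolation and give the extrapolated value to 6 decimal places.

Order 2 gives 2^r = 4 and 2^r − 1 = 3.
Difference of the inputs: 0.6788612202 − 0.6766954279 = 0.0021657923
Divide by 2^2 − 1 = 3: 0.0021657923/3 = 0.0007219308
R = 0.6788612202 + 0.0007219308 = 0.6795831510
Gap between inputs: 2.166e-03; correction applied: +0.0007219308.

0.679583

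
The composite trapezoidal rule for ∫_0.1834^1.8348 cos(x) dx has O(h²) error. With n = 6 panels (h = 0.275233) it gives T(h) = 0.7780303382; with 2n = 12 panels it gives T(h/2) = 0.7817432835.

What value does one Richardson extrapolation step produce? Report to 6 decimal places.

Error is O(h^2); halving h shrinks it by 2^2 = 4.
Top: 4(0.7817432835) − (0.7780303382) = 2.3489427958
Extrapolated: 2.3489427958 / 3 = 0.7829809319

0.782981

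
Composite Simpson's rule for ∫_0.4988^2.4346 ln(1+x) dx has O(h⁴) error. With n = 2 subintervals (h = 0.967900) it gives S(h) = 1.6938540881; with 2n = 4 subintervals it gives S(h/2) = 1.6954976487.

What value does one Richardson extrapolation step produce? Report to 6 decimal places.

With r = 4 the leading error scales as h^4, so the weight is 2^4 = 16.
A(h/2) − A(h) = 1.6954976487 − 1.6938540881 = 0.0016435606
Divide by 2^4 − 1 = 15: 0.0016435606/15 = 0.0001095707
R = A(h/2) + (A(h/2) − A(h))/15 = 1.6954976487 + 0.0001095707 = 1.6956072194
Gap between inputs: 1.644e-03; correction applied: +0.0001095707.

1.695607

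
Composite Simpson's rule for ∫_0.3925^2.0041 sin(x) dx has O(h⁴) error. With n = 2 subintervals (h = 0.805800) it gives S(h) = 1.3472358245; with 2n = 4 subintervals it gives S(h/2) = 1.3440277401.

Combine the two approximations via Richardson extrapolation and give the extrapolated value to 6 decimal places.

r = 4: numerator weight 16, denominator 15.
2^4 × A(h/2) = 21.5044438416; minus A(h) gives 20.1572080171.
(16 × 1.3440277401 − 1.3472358245)/(16 − 1) = 1.3438138678

1.343814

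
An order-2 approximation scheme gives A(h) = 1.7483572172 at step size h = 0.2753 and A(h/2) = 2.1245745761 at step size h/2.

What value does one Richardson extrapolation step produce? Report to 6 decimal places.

2.249980

With r = 2 the leading error scales as h^2, so the weight is 2^2 = 4.
Numerator 4×A(h/2) − A(h) = 4×2.1245745761 − 1.7483572172 = 6.7499410872
Denominator 4 − 1 = 3.
So the Richardson estimate is 2.2499803624.
Correction |R − A(h/2)| = 1.254e-01; gap |A(h/2) − A(h)| = 3.762e-01.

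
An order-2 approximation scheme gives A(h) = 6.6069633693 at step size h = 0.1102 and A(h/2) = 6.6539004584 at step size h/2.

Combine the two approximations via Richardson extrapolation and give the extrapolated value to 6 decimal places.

6.669546

r = 2, so 2^r = 4.
Top: 4(6.6539004584) − (6.6069633693) = 20.0086384643
Divide by 2^2 − 1 = 3.
R = 20.0086384643/3 = 6.6695461548
Shift from A(h/2): +0.0156456964.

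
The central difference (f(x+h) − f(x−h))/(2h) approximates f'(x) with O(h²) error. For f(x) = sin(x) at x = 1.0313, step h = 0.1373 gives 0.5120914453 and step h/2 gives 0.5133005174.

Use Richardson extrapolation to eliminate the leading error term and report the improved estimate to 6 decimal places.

0.513704

r = 2, so 2^r = 4.
4*0.5133005174 − 0.5120914453 = 1.5411106243
R = 1.5411106243/3 = 0.5137035414
Gap between inputs: 1.209e-03; correction applied: +0.0004030240.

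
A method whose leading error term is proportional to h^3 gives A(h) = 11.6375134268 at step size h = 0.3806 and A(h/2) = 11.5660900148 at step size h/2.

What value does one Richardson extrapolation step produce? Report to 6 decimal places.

Error is O(h^3); halving h shrinks it by 2^3 = 8.
8·11.5660900148 = 92.5287201184; 92.5287201184 − 11.6375134268 = 80.8912066916
(8·11.5660900148 − 11.6375134268)/(8 − 1) = 11.5558866702
Shift from A(h/2): −0.0102033446.

11.555887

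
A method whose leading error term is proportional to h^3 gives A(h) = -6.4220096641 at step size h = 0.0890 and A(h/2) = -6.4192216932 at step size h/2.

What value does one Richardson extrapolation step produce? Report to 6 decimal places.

With r = 3 the leading error scales as h^3, so the weight is 2^3 = 8.
Weighted: (-51.3537735456) − (-6.4220096641) = -44.9317638815
(-44.9317638815) ÷ 7 = -6.4188234116
Shift from A(h/2): +0.0003982816.

-6.418823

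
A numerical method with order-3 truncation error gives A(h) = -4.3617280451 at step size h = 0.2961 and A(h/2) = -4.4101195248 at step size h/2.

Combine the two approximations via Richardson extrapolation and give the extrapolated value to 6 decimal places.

-4.417033

Error is O(h^3); halving h shrinks it by 2^3 = 8.
A(h/2) − A(h) = -4.4101195248 − (-4.3617280451) = -0.0483914797
Divide by 2^3 − 1 = 7: (-0.0483914797)/7 = -0.0069130685
R = -4.4101195248 − 0.0069130685 = -4.4170325933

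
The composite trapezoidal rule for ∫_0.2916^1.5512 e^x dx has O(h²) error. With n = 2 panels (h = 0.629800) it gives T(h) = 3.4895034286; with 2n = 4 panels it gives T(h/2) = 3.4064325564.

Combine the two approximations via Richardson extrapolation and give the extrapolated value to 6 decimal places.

Error is O(h^2); halving h shrinks it by 2^2 = 4.
2^2·A(h/2) = 13.6257302256; minus A(h) gives 10.1362267970.
(4·3.4064325564 − 3.4895034286)/(4 − 1) = 3.3787422657
Gap between inputs: 8.307e-02; correction applied: −0.0276902907.

3.378742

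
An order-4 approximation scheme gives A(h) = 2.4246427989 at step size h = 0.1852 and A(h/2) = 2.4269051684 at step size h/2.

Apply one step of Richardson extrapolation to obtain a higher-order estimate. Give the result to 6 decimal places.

The method has order 4: 2^4 = 16.
A(h/2) − A(h) = 2.4269051684 − 2.4246427989 = 0.0022623695
Divide by 2^4 − 1 = 15: 0.0022623695/15 = 0.0001508246
R = 2.4269051684 + 0.0001508246 = 2.4270559930

2.427056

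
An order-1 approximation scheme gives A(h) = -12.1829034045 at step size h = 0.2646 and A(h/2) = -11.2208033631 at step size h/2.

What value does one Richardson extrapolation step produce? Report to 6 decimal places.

-10.258703

Error is O(h^1); halving h shrinks it by 2^1 = 2.
2·(-11.2208033631) = -22.4416067262; (-22.4416067262) − (-12.1829034045) = -10.2587033217
Divide by 2^1 − 1 = 1.
So the Richardson estimate is -10.2587033217.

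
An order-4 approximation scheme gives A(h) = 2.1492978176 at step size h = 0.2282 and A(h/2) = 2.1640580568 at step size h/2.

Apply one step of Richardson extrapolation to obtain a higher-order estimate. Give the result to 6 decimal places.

The method has order 4: 2^4 = 16.
16 × 2.1640580568 − 2.1492978176 = 32.4756310912
Divide by 2^4 − 1 = 15.
(16 × 2.1640580568 − 2.1492978176)/(16 − 1) = 2.1650420727
Gap between inputs: 1.476e-02; correction applied: +0.0009840159.

2.165042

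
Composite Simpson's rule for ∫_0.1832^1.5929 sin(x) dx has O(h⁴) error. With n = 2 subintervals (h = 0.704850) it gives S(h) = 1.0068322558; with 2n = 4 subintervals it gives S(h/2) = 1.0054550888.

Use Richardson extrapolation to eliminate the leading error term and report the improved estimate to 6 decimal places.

Error is O(h^4); halving h shrinks it by 2^4 = 16.
16·1.0054550888 = 16.0872814208; subtract 1.0068322558 → 15.0804491650
15.0804491650 ÷ 15 = 1.0053632777
Gap between inputs: 1.377e-03; correction applied: −0.0000918111.

1.005363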